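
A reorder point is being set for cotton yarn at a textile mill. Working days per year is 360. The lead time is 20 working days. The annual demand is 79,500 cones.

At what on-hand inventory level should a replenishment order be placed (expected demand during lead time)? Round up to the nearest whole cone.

4,417 cones

Daily demand d = 79,500 / 360 = 220.833 cones/day
Demand during lead time = 220.833 × 20 = 4,416.67
Reorder point = 4,416.67 → round up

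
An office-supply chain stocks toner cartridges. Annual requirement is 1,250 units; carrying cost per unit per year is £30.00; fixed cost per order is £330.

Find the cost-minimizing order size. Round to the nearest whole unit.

166 units

Q* = √(2·D·S / H) = √(2·1,250·330 / 30) = √27,500.0 ≈ 165.83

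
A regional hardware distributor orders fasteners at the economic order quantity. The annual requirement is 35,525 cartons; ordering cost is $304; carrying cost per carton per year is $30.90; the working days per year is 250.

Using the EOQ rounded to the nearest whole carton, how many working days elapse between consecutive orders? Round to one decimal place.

5.9 days

Optimal lot size Q* = (2 × 35,525 × $304 / $30.9)^½ ≈ 836.06 → Q = 836 cartons
T = Q/D × 250 days = 836/35,525 × 250 = 5.883 days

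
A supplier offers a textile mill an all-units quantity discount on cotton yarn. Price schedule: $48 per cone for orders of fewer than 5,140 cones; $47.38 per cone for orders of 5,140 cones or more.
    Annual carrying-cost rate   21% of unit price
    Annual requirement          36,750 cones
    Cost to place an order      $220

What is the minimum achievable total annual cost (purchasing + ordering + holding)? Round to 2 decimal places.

$1,768,358.94

H₁ = 21%×$48 = $10.0800;  H₂ = 21%×$47.38 = $9.9498
EOQ₁ = √(2×36,750×220/10.0800) = 1,266.56  (< 5,140, feasible at tier 1)
EOQ₂ = √(2×36,750×220/9.9498) = 1,274.82  (< 5,140 → use Q = 5,140 at tier-2 price)
TC(tier 1 (EOQ₁), Q≈1,266.6) = $1,776,766.89
TC(tier 2, Q≈5,140.0) = $1,768,358.94
Minimum at tier 2: $1,768,358.94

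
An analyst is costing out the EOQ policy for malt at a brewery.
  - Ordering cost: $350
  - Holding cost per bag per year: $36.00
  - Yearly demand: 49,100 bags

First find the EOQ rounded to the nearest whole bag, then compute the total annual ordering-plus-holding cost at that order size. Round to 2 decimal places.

2DS/H = 2·49,100·350/36 = 954,722.22
EOQ = √954,722.22 ≈ 977.10 → Q = 977 bags
Orders/yr = 49,100/977 = 50.256; ordering cost = 50.256 × $350 = $17,589.56
Average inventory = 977/2 = 488.5; holding cost = 488.5 × $36 = $17,586.00
Total = $17,589.56 + $17,586.00 = $35,175.56

$35,175.56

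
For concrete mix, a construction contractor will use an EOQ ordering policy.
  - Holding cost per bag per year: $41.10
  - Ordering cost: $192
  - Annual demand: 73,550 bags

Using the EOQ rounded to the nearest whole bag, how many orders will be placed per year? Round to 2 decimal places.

EOQ = √(2DS/H) = √(2 × 73,550 × 192 / 41.1)
    = √(687,182.48) ≈ 828.96 → Q = 829
N = D/Q = 73,550/829 ≈ 88.721 orders/yr

88.72 orders per year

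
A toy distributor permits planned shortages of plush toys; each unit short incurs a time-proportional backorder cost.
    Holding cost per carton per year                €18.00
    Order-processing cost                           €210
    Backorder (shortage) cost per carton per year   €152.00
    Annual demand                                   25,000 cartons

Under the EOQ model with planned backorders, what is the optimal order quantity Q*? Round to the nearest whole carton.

808 cartons

Q* = √(2DS/H) · √((H + b)/b)
   = √(2 × 25,000 × 210 / 18) · √((18 + 152) / 152)
   = 763.763 × 1.0576 ≈ 807.72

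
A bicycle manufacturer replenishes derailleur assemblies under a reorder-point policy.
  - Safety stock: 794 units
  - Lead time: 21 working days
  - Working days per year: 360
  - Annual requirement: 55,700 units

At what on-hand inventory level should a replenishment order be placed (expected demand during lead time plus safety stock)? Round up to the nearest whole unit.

4,044 units

Daily demand d = 55,700 / 360 = 154.722 units/day
Demand during lead time = 154.722 × 21 = 3,249.17
Reorder point = 3,249.17 + 794 = 4,043.17 → round up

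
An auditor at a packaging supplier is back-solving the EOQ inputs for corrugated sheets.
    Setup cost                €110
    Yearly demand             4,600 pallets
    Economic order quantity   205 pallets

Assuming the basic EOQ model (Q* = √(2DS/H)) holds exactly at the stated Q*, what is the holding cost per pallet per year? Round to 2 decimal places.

€24.08

Since Q* = (2DS/H)^½, squaring gives Q*²·H = 2DS.
H = 2DS / Q² = 2 × 4,600 × 110 / 205² = 24.0809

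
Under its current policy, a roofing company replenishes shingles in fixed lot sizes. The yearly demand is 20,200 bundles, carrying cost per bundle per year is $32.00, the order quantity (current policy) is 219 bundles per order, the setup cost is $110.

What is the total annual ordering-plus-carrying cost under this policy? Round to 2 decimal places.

$13,650.12

Annual ordering cost = (D/Q)·S = (20,200/219) × 110 = $10,146.12
Annual holding cost  = (Q/2)·H = (219/2) × 32 = $3,504.00
Total = $10,146.12 + $3,504.00 = $13,650.12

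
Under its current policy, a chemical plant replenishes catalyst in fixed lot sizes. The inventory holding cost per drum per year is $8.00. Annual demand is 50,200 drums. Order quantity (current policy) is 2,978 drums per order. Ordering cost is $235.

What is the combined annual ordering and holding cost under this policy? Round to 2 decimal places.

Ordering: D/Q × S = 50,200/2,978 × $235 = $3,961.38
Holding:  Q/2 × H = 2,978/2 × $8 = $11,912.00
Total = $3,961.38 + $11,912.00 = $15,873.38

$15,873.38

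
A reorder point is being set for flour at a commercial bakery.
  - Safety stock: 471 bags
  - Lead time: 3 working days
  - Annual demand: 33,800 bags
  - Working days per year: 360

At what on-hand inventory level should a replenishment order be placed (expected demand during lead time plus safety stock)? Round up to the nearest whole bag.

753 bags

Daily demand d = 33,800 / 360 = 93.889 bags/day
Demand during lead time = 93.889 × 3 = 281.67
Reorder point = 281.67 + 471 = 752.67 → round up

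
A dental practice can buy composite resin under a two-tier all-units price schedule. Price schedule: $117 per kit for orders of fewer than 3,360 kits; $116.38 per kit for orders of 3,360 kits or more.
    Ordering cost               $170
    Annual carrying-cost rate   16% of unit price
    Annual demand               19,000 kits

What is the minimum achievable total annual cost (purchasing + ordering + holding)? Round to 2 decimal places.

H₁ = 16%×$117 = $18.7200;  H₂ = 16%×$116.38 = $18.6208
EOQ₁ = √(2×19,000×170/18.7200) = 587.44  (< 3,360, feasible at tier 1)
EOQ₂ = √(2×19,000×170/18.6208) = 589.00  (< 3,360 → use Q = 3,360 at tier-2 price)
TC(tier 1 (EOQ₁), Q≈587.4) = $2,233,996.87
TC(tier 2, Q≈3,360.0) = $2,243,464.25
Minimum at tier 1 (EOQ₁): $2,233,996.87

$2,233,996.87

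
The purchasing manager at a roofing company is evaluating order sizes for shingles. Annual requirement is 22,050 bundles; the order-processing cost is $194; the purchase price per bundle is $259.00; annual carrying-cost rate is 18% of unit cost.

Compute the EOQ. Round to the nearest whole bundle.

H = i·C = 0.18 × $259 = $46.6200 per bundle-year
2DS/H = 2·22,050·194/46.62 = 183,513.51
EOQ = √183,513.51 ≈ 428.38

428 bundles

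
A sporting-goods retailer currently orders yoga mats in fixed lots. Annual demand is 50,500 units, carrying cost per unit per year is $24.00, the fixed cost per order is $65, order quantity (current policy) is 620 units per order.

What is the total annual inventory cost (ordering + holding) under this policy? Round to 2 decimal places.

$12,734.35

Orders/yr = 50,500/620 = 81.452; ordering cost = 81.452 × $65 = $5,294.35
Average inventory = 620/2 = 310; holding cost = 310 × $24 = $7,440.00
Total = $5,294.35 + $7,440.00 = $12,734.35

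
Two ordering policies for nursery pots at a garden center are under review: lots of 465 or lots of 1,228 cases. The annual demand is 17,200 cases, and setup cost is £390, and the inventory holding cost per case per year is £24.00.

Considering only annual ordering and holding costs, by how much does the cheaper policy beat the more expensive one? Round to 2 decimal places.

For each Q, cost = (D/Q)·S + (Q/2)·H.
TC(465) = (17,200/465)×390 + (465/2)×24 = £20,005.81
TC(1,228) = (17,200/1,228)×390 + (1,228/2)×24 = £20,198.54
Cheaper: Q = 465.  Difference = £192.73

£192.73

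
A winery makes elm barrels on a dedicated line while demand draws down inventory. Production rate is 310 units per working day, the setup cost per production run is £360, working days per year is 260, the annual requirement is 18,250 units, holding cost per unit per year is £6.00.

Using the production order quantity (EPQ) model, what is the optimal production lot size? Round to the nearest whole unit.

d = 18,250/260 = 70.1923 units/day;  effective holding cost H(1 − d/p) = 6·(1 − 70.1923/310) = 4.64144
Q* = √(2DS / H_eff) = √(2·18,250·360 / 4.64144) ≈ 1,682.56

1,683 units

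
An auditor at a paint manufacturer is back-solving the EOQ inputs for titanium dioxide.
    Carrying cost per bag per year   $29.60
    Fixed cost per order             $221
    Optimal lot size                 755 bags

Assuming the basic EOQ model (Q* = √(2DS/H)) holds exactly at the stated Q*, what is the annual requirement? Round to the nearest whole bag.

38,174 bags per year

EOQ relation: Q² = 2DS/H, so rearrange for the unknown.
D = Q²H / (2S) = 755² × 29.6 / (2 × 221) = 38,173.62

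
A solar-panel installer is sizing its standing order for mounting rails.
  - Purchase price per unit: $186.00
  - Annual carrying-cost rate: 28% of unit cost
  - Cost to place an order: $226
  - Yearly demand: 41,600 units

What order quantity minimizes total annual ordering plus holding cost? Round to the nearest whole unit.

Carrying cost H = $186 × 28% = $52.0800/unit/yr
EOQ = √(2DS/H) = √(2 × 41,600 × 226 / 52.08)
    = √(361,044.55) ≈ 600.87

601 units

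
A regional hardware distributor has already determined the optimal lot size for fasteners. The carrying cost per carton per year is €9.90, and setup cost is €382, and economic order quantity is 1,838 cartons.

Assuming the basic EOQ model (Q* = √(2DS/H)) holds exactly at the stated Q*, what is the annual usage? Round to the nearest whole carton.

From Q* = √(2DS/H) ⇒ Q*² = 2DS/H.
D = Q²H / (2S) = 1,838² × 9.9 / (2 × 382) = 43,775.67

43,776 cartons per year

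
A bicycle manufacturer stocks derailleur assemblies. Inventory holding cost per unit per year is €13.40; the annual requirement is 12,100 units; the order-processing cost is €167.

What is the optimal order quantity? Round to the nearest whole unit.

549 units

Q* = √(2·D·S / H) = √(2·12,100·167 / 13.4) = √301,597.0 ≈ 549.18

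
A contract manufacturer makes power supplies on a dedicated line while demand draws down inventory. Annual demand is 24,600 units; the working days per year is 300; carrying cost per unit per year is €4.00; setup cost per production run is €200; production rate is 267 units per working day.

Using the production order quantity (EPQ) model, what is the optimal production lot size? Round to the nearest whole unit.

Daily demand d = 24,600/300 = 82.000; p = 267; 1 − d/p = 0.69288
EPQ = √(2DS / (H(1 − d/p)))
    = √(2 × 24,600 × 200 / (4 × 0.69288)) ≈ 1,884.24

1,884 units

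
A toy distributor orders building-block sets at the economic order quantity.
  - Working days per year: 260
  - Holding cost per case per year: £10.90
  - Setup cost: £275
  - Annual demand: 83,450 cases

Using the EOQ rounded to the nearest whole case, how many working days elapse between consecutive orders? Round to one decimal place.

2DS/H = 2·83,450·275/10.9 = 4,210,779.82
EOQ = √4,210,779.82 ≈ 2,052.02 → Q = 2,052 cases
T = Q/D × 260 days = 2,052/83,450 × 260 = 6.393 days

6.4 days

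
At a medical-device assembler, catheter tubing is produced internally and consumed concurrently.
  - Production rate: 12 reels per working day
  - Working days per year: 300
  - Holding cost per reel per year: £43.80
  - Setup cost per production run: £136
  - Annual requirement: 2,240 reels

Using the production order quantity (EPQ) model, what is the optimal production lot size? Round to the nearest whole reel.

192 reels

Daily demand d = 2,240/300 = 7.467; p = 12; 1 − d/p = 0.37778
EPQ = √(2DS / (H(1 − d/p)))
    = √(2 × 2,240 × 136 / (43.8 × 0.37778)) ≈ 191.89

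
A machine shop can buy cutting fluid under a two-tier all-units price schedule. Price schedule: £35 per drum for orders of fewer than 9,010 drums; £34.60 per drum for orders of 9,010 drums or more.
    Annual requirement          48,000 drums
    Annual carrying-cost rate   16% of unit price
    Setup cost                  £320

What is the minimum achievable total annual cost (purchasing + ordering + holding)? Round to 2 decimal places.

H₁ = 16%×£35 = £5.6000;  H₂ = 16%×£34.60 = £5.5360
EOQ₁ = √(2×48,000×320/5.6000) = 2,342.16  (< 9,010, feasible at tier 1)
EOQ₂ = √(2×48,000×320/5.5360) = 2,355.66  (< 9,010 → use Q = 9,010 at tier-2 price)
TC(tier 1 (EOQ₁), Q≈2,342.2) = £1,693,116.10
TC(tier 2, Q≈9,010.0) = £1,687,444.45
Minimum at tier 2: £1,687,444.45

£1,687,444.45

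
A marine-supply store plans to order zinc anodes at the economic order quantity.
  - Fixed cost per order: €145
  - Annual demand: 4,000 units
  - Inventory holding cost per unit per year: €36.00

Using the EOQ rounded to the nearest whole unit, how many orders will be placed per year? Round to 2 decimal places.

Optimal lot size Q* = (2 × 4,000 × €145 / €36)^½ ≈ 179.51 → Q = 180
Orders per year = D/Q = 4,000 / 180 = 22.222

22.22 orders per year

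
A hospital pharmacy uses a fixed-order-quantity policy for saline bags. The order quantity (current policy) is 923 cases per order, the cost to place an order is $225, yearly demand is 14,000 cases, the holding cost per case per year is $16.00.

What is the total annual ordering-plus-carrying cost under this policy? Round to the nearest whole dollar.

$10,797

Orders/yr = 14,000/923 = 15.168; ordering cost = 15.168 × $225 = $3,412.78
Average inventory = 923/2 = 461.5; holding cost = 461.5 × $16 = $7,384.00
Total = $3,412.78 + $7,384.00 = $10,796.78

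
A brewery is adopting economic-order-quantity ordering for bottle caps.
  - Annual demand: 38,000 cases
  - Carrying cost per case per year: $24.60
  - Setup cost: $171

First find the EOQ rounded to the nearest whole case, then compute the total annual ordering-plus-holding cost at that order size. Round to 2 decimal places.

Q* = √(2·D·S / H) = √(2·38,000·171 / 24.6) = √528,292.7 ≈ 726.84 → Q = 727 cases
Annual ordering cost = (D/Q)·S = (38,000/727) × 171 = $8,938.10
Annual holding cost  = (Q/2)·H = (727/2) × 24.6 = $8,942.10
Total = $8,938.10 + $8,942.10 = $17,880.20

$17,880.20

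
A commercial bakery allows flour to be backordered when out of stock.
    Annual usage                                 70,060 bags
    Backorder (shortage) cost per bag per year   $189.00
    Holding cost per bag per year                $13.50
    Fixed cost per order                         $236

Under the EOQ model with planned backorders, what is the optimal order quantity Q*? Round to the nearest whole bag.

Basic EOQ = √(2·70,060·236/13.5) = 1,565.090
Backorder adjustment √((H+b)/b) = √((13.5+189)/189) = 1.0351
Q* = 1,565.090 × 1.0351 ≈ 1,620.02

1,620 bags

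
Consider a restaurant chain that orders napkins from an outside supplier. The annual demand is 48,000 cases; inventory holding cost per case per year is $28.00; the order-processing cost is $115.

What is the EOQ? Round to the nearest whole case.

Q* = √(2·D·S / H) = √(2·48,000·115 / 28) = √394,285.7 ≈ 627.92

628 cases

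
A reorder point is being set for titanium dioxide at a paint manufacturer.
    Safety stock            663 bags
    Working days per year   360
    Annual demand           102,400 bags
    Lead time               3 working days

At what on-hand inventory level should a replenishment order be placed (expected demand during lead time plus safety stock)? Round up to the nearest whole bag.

1,517 bags

Daily demand d = 102,400 / 360 = 284.444 bags/day
Demand during lead time = 284.444 × 3 = 853.33
Reorder point = 853.33 + 663 = 1,516.33 → round up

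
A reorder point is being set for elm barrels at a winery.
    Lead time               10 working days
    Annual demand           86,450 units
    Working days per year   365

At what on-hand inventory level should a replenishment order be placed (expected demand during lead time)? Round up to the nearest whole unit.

2,369 units

Daily demand d = 86,450 / 365 = 236.849 units/day
Demand during lead time = 236.849 × 10 = 2,368.49
Reorder point = 2,368.49 → round up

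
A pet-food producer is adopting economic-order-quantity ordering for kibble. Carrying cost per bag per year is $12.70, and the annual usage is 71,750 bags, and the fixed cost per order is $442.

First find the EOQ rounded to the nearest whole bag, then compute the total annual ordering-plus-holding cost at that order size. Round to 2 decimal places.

$28,381.74

2DS/H = 2·71,750·442/12.7 = 4,994,251.97
EOQ = √4,994,251.97 ≈ 2,234.78 → Q = 2,235 bags
Ordering: D/Q × S = 71,750/2,235 × $442 = $14,189.49
Holding:  Q/2 × H = 2,235/2 × $12.7 = $14,192.25
Total = $14,189.49 + $14,192.25 = $28,381.74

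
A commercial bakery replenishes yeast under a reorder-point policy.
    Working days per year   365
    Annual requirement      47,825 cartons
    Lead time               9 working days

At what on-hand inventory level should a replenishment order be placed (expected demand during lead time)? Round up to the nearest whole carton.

1,180 cartons

Daily demand d = 47,825 / 365 = 131.027 cartons/day
Demand during lead time = 131.027 × 9 = 1,179.25
Reorder point = 1,179.25 → round up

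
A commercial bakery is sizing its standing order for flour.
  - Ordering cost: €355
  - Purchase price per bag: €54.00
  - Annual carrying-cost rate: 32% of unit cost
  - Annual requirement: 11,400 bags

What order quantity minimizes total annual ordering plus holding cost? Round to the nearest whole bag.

Carrying cost H = €54 × 32% = €17.2800/bag/yr
2DS/H = 2·11,400·355/17.28 = 468,402.78
EOQ = √468,402.78 ≈ 684.40

684 bags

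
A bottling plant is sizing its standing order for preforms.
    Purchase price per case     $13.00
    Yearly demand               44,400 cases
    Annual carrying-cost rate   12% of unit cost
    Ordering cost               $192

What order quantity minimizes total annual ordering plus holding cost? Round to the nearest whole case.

3,306 cases

Holding cost per case per year: H = 12% × $13 = $1.5600
EOQ = √(2DS/H) = √(2 × 44,400 × 192 / 1.56)
    = √(10,929,230.77) ≈ 3,305.94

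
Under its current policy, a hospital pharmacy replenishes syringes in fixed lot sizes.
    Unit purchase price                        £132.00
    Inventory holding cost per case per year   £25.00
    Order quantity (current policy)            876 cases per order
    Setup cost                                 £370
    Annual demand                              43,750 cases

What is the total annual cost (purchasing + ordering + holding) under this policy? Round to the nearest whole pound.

Orders/yr = 43,750/876 = 49.943; ordering cost = 49.943 × £370 = £18,478.88
Average inventory = 876/2 = 438; holding cost = 438 × £25 = £10,950.00
Purchase cost = D·C = 43,750 × 132 = £5,775,000.00
Total = £18,478.88 + £10,950.00 + £5,775,000.00 = £5,804,428.88

£5,804,429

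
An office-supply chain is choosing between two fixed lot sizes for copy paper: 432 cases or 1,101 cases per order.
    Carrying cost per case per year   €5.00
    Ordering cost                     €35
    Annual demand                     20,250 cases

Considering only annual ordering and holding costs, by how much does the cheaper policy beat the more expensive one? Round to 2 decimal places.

€675.61

TC(Q) = (D/Q)S + (Q/2)H
TC(432) = (20,250/432)×35 + (432/2)×5 = €2,720.62
TC(1,101) = (20,250/1,101)×35 + (1,101/2)×5 = €3,396.23
Lots of 432 are cheaper by €675.61.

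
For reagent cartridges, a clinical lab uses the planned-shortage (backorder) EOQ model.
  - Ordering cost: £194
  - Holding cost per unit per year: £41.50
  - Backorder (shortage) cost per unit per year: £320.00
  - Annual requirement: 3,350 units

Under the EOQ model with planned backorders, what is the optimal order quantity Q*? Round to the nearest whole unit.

Basic EOQ = √(2·3,350·194/41.5) = 176.976
Backorder adjustment √((H+b)/b) = √((41.5+320)/320) = 1.0629
Q* = 176.976 × 1.0629 ≈ 188.10

188 units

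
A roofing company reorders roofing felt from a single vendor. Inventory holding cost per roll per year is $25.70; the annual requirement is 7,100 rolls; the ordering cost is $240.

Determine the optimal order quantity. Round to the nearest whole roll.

Q* = √(2·D·S / H) = √(2·7,100·240 / 25.7) = √132,607.0 ≈ 364.15

364 rolls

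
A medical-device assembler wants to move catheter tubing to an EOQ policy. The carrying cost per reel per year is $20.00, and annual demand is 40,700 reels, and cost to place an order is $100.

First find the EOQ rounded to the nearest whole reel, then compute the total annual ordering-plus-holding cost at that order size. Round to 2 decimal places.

Q* = √(2·D·S / H) = √(2·40,700·100 / 20) = √407,000.0 ≈ 637.97 → Q = 638 reels
Orders/yr = 40,700/638 = 63.793; ordering cost = 63.793 × $100 = $6,379.31
Average inventory = 638/2 = 319; holding cost = 319 × $20 = $6,380.00
Total = $6,379.31 + $6,380.00 = $12,759.31

$12,759.31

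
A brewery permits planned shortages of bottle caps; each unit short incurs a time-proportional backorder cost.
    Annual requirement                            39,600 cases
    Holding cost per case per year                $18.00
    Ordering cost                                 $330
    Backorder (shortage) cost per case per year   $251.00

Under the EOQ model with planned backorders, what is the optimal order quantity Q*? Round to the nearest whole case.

Q* = √(2DS/H) · √((H + b)/b)
   = √(2 × 39,600 × 330 / 18) · √((18 + 251) / 251)
   = 1,204.990 × 1.0352 ≈ 1,247.45

1,247 cases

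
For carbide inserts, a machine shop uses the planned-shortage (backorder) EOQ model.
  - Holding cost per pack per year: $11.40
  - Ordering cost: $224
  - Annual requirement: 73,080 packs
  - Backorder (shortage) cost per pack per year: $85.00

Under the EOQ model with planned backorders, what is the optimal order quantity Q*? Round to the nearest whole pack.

Basic EOQ = √(2·73,080·224/11.4) = 1,694.673
Backorder adjustment √((H+b)/b) = √((11.4+85)/85) = 1.0649
Q* = 1,694.673 × 1.0649 ≈ 1,804.74

1,805 packs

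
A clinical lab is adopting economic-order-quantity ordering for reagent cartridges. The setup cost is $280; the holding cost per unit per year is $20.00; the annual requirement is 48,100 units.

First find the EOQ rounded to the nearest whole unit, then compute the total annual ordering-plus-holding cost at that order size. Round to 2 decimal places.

Optimal lot size Q* = (2 × 48,100 × $280 / $20)^½ ≈ 1,160.52 → Q = 1,161 units
Orders/yr = 48,100/1,161 = 41.430; ordering cost = 41.430 × $280 = $11,600.34
Average inventory = 1,161/2 = 580.5; holding cost = 580.5 × $20 = $11,610.00
Total = $11,600.34 + $11,610.00 = $23,210.34

$23,210.34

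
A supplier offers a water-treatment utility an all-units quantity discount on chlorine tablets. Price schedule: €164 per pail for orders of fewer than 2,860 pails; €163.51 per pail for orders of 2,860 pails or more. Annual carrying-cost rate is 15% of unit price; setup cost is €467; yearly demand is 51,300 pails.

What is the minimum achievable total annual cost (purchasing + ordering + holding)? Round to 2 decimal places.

H₁ = 15%×€164 = €24.6000;  H₂ = 15%×€163.51 = €24.5265
EOQ₁ = √(2×51,300×467/24.6000) = 1,395.61  (< 2,860, feasible at tier 1)
EOQ₂ = √(2×51,300×467/24.5265) = 1,397.70  (< 2,860 → use Q = 2,860 at tier-2 price)
TC(tier 1 (EOQ₁), Q≈1,395.6) = €8,447,532.05
TC(tier 2, Q≈2,860.0) = €8,431,512.50
Minimum at tier 2: €8,431,512.50

€8,431,512.50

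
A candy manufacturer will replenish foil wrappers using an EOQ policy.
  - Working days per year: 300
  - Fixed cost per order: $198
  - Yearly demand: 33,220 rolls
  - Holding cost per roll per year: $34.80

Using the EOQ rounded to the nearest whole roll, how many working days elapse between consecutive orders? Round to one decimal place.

Optimal lot size Q* = (2 × 33,220 × $198 / $34.8)^½ ≈ 614.83 → Q = 615 rolls
Cycle time = (working days × Q)/D = (300 × 615) / 33,220 = 5.554 days

5.6 days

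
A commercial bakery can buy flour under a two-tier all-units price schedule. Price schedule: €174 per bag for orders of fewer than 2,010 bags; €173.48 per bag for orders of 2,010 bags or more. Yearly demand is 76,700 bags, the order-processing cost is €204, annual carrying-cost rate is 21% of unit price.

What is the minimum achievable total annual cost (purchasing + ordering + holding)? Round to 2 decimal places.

H₁ = 21%×€174 = €36.5400;  H₂ = 21%×€173.48 = €36.4308
EOQ₁ = √(2×76,700×204/36.5400) = 925.43  (< 2,010, feasible at tier 1)
EOQ₂ = √(2×76,700×204/36.4308) = 926.82  (< 2,010 → use Q = 2,010 at tier-2 price)
TC(tier 1 (EOQ₁), Q≈925.4) = €13,379,615.21
TC(tier 2, Q≈2,010.0) = €13,350,313.43
Minimum at tier 2: €13,350,313.43

€13,350,313.43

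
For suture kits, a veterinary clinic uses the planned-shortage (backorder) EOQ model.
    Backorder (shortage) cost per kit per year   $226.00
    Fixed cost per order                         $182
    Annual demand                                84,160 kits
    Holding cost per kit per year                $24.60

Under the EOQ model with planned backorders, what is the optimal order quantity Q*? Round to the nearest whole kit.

Basic EOQ = √(2·84,160·182/24.6) = 1,115.928
Backorder adjustment √((H+b)/b) = √((24.6+226)/226) = 1.0530
Q* = 1,115.928 × 1.0530 ≈ 1,175.09

1,175 kits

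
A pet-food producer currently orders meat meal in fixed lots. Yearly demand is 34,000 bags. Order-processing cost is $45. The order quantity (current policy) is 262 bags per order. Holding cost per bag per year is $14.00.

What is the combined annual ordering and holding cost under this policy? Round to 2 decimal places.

Annual ordering cost = (D/Q)·S = (34,000/262) × 45 = $5,839.69
Annual holding cost  = (Q/2)·H = (262/2) × 14 = $1,834.00
Total = $5,839.69 + $1,834.00 = $7,673.69

$7,673.69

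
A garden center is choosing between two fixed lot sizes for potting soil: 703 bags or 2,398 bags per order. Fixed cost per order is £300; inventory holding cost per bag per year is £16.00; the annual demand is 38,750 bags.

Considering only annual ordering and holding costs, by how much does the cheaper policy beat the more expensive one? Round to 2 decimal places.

TC(Q) = (D/Q)S + (Q/2)H
TC(703) = (38,750/703)×300 + (703/2)×16 = £22,160.27
TC(2,398) = (38,750/2,398)×300 + (2,398/2)×16 = £24,031.79
Lots of 703 are cheaper by £1,871.52.

£1,871.52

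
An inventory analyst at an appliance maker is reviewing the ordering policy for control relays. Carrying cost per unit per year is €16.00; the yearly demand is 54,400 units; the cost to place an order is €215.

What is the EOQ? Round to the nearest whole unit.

EOQ = √(2DS/H) = √(2 × 54,400 × 215 / 16)
    = √(1,462,000.00) ≈ 1,209.13

1,209 units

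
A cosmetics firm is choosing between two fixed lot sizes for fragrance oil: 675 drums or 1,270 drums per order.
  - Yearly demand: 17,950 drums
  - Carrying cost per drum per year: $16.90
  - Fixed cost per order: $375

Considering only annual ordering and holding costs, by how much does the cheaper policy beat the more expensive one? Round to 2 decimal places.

For each Q, cost = (D/Q)·S + (Q/2)·H.
TC(675) = (17,950/675)×375 + (675/2)×16.9 = $15,675.97
TC(1,270) = (17,950/1,270)×375 + (1,270/2)×16.9 = $16,031.70
Cheaper: Q = 675.  Difference = $355.72

$355.72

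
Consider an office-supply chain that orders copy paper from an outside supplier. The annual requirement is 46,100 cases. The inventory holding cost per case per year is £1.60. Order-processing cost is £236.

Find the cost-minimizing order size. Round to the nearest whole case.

Q* = √(2·D·S / H) = √(2·46,100·236 / 1.6) = √13,599,500.0 ≈ 3,687.75

3,688 cases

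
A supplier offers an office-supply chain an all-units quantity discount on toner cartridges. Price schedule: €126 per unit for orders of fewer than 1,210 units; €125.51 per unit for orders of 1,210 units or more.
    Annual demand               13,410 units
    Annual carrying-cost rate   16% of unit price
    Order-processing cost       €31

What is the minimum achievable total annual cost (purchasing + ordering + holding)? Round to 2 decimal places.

€1,693,754.07

H₁ = 16%×€126 = €20.1600;  H₂ = 16%×€125.51 = €20.0816
EOQ₁ = √(2×13,410×31/20.1600) = 203.08  (< 1,210, feasible at tier 1)
EOQ₂ = √(2×13,410×31/20.0816) = 203.48  (< 1,210 → use Q = 1,210 at tier-2 price)
TC(tier 1 (EOQ₁), Q≈203.1) = €1,693,754.07
TC(tier 2, Q≈1,210.0) = €1,695,582.03
Minimum at tier 1 (EOQ₁): €1,693,754.07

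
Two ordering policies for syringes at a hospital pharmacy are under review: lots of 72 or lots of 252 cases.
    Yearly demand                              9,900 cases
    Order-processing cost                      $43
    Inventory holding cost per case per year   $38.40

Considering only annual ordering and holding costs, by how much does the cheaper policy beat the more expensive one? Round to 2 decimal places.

$767.21

For each Q, cost = (D/Q)·S + (Q/2)·H.
TC(72) = (9,900/72)×43 + (72/2)×38.4 = $7,294.90
TC(252) = (9,900/252)×43 + (252/2)×38.4 = $6,527.69
Lots of 252 are cheaper by $767.21.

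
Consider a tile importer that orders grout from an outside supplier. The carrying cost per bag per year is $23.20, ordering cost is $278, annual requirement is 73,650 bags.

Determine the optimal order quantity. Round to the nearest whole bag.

1,329 bags

Q* = √(2·D·S / H) = √(2·73,650·278 / 23.2) = √1,765,060.3 ≈ 1,328.56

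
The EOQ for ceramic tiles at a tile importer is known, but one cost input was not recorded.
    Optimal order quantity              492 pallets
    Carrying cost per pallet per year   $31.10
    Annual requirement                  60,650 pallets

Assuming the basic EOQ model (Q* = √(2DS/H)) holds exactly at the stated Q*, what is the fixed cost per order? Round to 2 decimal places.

$62.06

EOQ relation: Q² = 2DS/H, so rearrange for the unknown.
S = Q²H / (2D) = 492² × 31.1 / (2 × 60,650) = 62.0626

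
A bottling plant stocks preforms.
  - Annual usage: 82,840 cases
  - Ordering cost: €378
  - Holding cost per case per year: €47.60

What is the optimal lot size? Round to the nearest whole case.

1,147 cases

Optimal lot size Q* = (2 × 82,840 × €378 / €47.6)^½ ≈ 1,147.04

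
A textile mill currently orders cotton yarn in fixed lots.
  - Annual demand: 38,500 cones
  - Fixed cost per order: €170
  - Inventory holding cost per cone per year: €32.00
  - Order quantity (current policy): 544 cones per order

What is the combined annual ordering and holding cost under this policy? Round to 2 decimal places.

€20,735.25

Orders/yr = 38,500/544 = 70.772; ordering cost = 70.772 × €170 = €12,031.25
Average inventory = 544/2 = 272; holding cost = 272 × €32 = €8,704.00
Total = €12,031.25 + €8,704.00 = €20,735.25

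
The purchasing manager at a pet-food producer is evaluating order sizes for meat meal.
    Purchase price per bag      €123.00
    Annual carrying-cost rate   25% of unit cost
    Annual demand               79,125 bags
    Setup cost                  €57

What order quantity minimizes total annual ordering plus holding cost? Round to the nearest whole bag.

542 bags

Carrying cost H = €123 × 25% = €30.7500/bag/yr
EOQ = √(2DS/H) = √(2 × 79,125 × 57 / 30.75)
    = √(293,341.46) ≈ 541.61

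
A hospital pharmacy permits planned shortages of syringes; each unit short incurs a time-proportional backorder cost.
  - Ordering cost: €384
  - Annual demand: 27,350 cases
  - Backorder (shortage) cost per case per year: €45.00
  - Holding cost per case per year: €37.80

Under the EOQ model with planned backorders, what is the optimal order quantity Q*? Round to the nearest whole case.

1,011 cases

Q* = √(2DS/H) · √((H + b)/b)
   = √(2 × 27,350 × 384 / 37.8) · √((37.8 + 45) / 45)
   = 745.441 × 1.3565 ≈ 1,011.17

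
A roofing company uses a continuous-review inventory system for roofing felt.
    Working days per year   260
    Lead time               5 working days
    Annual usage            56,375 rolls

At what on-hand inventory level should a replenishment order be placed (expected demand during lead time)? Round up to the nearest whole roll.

Daily demand d = 56,375 / 260 = 216.827 rolls/day
Demand during lead time = 216.827 × 5 = 1,084.13
Reorder point = 1,084.13 → round up

1,085 rolls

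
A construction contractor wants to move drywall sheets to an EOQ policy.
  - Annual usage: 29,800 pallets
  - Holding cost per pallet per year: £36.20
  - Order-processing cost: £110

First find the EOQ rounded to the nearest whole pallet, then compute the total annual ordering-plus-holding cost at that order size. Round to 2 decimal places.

2DS/H = 2·29,800·110/36.2 = 181,104.97
EOQ = √181,104.97 ≈ 425.56 → Q = 426 pallets
Ordering: D/Q × S = 29,800/426 × £110 = £7,694.84
Holding:  Q/2 × H = 426/2 × £36.2 = £7,710.60
Total = £7,694.84 + £7,710.60 = £15,405.44

£15,405.44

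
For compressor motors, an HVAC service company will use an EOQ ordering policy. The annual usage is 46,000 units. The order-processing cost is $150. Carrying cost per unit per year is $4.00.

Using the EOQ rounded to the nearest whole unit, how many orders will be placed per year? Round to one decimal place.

Optimal lot size Q* = (2 × 46,000 × $150 / $4)^½ ≈ 1,857.42 → Q = 1,857
N = D/Q = 46,000/1,857 ≈ 24.771 orders/yr

24.8 orders per year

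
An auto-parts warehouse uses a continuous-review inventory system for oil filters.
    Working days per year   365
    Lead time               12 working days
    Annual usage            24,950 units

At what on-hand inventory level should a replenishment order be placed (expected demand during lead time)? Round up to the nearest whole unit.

Daily demand d = 24,950 / 365 = 68.356 units/day
Demand during lead time = 68.356 × 12 = 820.27
Reorder point = 820.27 → round up

821 units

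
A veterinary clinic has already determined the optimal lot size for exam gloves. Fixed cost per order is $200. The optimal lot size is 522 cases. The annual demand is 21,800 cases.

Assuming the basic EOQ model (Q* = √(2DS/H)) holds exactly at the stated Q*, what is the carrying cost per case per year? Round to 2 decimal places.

Since Q* = (2DS/H)^½, squaring gives Q*²·H = 2DS.
H = 2DS / Q² = 2 × 21,800 × 200 / 522² = 32.0019

$32.00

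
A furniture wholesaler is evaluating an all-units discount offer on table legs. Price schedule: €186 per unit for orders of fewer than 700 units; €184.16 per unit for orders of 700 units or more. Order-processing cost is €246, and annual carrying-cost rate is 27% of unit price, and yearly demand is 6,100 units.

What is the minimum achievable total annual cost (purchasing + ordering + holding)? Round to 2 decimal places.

€1,142,922.83

H₁ = 27%×€186 = €50.2200;  H₂ = 27%×€184.16 = €49.7232
EOQ₁ = √(2×6,100×246/50.2200) = 244.46  (< 700, feasible at tier 1)
EOQ₂ = √(2×6,100×246/49.7232) = 245.68  (< 700 → use Q = 700 at tier-2 price)
TC(tier 1 (EOQ₁), Q≈244.5) = €1,146,876.82
TC(tier 2, Q≈700.0) = €1,142,922.83
Minimum at tier 2: €1,142,922.83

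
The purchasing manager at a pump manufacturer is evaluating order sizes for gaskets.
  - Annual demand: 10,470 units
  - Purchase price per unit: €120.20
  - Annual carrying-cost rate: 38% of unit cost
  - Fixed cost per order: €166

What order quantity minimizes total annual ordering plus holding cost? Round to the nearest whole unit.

Carrying cost H = €120.2 × 38% = €45.6760/unit/yr
Optimal lot size Q* = (2 × 10,470 × €166 / €45.676)^½ ≈ 275.87

276 units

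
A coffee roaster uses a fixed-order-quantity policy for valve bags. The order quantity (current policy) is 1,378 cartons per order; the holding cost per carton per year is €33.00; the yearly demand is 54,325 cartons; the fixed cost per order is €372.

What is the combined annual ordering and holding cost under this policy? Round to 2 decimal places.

Orders/yr = 54,325/1,378 = 39.423; ordering cost = 39.423 × €372 = €14,665.38
Average inventory = 1,378/2 = 689; holding cost = 689 × €33 = €22,737.00
Total = €14,665.38 + €22,737.00 = €37,402.38

€37,402.38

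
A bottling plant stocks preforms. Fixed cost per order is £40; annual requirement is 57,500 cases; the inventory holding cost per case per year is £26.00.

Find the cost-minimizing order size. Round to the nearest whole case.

2DS/H = 2·57,500·40/26 = 176,923.08
EOQ = √176,923.08 ≈ 420.62

421 cases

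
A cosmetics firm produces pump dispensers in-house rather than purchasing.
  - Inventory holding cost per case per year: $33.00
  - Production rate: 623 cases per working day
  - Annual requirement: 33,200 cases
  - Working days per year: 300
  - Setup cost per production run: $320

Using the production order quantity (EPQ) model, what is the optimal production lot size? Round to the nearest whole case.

Daily demand d = 33,200/300 = 110.667; p = 623; 1 − d/p = 0.82236
EPQ = √(2DS / (H(1 − d/p)))
    = √(2 × 33,200 × 320 / (33 × 0.82236)) ≈ 884.85

885 cases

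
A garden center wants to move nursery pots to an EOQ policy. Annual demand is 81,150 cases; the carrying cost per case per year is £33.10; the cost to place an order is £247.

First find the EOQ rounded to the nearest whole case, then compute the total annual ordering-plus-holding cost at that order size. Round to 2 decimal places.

Optimal lot size Q* = (2 × 81,150 × £247 / £33.1)^½ ≈ 1,100.51 → Q = 1,101 cases
Ordering: D/Q × S = 81,150/1,101 × £247 = £18,205.31
Holding:  Q/2 × H = 1,101/2 × £33.1 = £18,221.55
Total = £18,205.31 + £18,221.55 = £36,426.86

£36,426.86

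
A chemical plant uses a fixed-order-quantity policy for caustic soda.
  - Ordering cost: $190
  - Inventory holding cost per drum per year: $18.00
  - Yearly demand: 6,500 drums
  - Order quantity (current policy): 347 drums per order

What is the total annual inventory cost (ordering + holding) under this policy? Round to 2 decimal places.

$6,682.08

Annual ordering cost = (D/Q)·S = (6,500/347) × 190 = $3,559.08
Annual holding cost  = (Q/2)·H = (347/2) × 18 = $3,123.00
Total = $3,559.08 + $3,123.00 = $6,682.08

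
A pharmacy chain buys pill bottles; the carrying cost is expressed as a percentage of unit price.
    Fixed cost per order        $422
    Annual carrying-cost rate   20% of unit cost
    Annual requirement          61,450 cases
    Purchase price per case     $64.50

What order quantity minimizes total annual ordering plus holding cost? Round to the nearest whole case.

Holding cost per case per year: H = 20% × $64.5 = $12.9000
Optimal lot size Q* = (2 × 61,450 × $422 / $12.9)^½ ≈ 2,005.11

2,005 cases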